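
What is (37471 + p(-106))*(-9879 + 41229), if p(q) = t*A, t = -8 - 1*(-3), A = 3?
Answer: 1174245600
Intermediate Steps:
t = -5 (t = -8 + 3 = -5)
p(q) = -15 (p(q) = -5*3 = -15)
(37471 + p(-106))*(-9879 + 41229) = (37471 - 15)*(-9879 + 41229) = 37456*31350 = 1174245600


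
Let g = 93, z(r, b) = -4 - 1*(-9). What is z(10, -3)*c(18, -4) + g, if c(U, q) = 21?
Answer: 198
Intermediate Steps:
z(r, b) = 5 (z(r, b) = -4 + 9 = 5)
z(10, -3)*c(18, -4) + g = 5*21 + 93 = 105 + 93 = 198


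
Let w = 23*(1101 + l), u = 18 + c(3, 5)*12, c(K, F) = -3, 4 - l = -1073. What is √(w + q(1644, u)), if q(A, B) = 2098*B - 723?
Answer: √11607 ≈ 107.74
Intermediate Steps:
l = 1077 (l = 4 - 1*(-1073) = 4 + 1073 = 1077)
u = -18 (u = 18 - 3*12 = 18 - 36 = -18)
q(A, B) = -723 + 2098*B
w = 50094 (w = 23*(1101 + 1077) = 23*2178 = 50094)
√(w + q(1644, u)) = √(50094 + (-723 + 2098*(-18))) = √(50094 + (-723 - 37764)) = √(50094 - 38487) = √11607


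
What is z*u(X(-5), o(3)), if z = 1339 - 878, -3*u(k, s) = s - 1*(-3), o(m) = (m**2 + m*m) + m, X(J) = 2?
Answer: -3688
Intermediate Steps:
o(m) = m + 2*m**2 (o(m) = (m**2 + m**2) + m = 2*m**2 + m = m + 2*m**2)
u(k, s) = -1 - s/3 (u(k, s) = -(s - 1*(-3))/3 = -(s + 3)/3 = -(3 + s)/3 = -1 - s/3)
z = 461
z*u(X(-5), o(3)) = 461*(-1 - (1 + 2*3)) = 461*(-1 - (1 + 6)) = 461*(-1 - 7) = 461*(-8) = -3688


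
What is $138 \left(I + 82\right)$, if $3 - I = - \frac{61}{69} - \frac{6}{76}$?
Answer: $\frac{225395}{19} \approx 11863.0$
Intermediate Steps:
$I = \frac{10391}{2622}$ ($I = 3 - \left(- \frac{61}{69} - \frac{6}{76}\right) = 3 - \left(\left(-61\right) \frac{1}{69} - \frac{3}{38}\right) = 3 - \left(- \frac{61}{69} - \frac{3}{38}\right) = 3 - - \frac{2525}{2622} = 3 + \frac{2525}{2622} = \frac{10391}{2622} \approx 3.963$)
$138 \left(I + 82\right) = 138 \left(\frac{10391}{2622} + 82\right) = 138 \cdot \frac{225395}{2622} = \frac{225395}{19}$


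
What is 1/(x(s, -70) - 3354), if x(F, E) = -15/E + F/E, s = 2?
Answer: -70/234767 ≈ -0.00029817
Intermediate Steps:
1/(x(s, -70) - 3354) = 1/((-15 + 2)/(-70) - 3354) = 1/(-1/70*(-13) - 3354) = 1/(13/70 - 3354) = 1/(-234767/70) = -70/234767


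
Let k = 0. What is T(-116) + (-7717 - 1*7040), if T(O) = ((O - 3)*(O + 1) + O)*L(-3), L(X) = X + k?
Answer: -55464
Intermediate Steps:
L(X) = X (L(X) = X + 0 = X)
T(O) = -3*O - 3*(1 + O)*(-3 + O) (T(O) = ((O - 3)*(O + 1) + O)*(-3) = ((-3 + O)*(1 + O) + O)*(-3) = ((1 + O)*(-3 + O) + O)*(-3) = (O + (1 + O)*(-3 + O))*(-3) = -3*O - 3*(1 + O)*(-3 + O))
T(-116) + (-7717 - 1*7040) = (9 - 3*(-116)**2 + 3*(-116)) + (-7717 - 1*7040) = (9 - 3*13456 - 348) + (-7717 - 7040) = (9 - 40368 - 348) - 14757 = -40707 - 14757 = -55464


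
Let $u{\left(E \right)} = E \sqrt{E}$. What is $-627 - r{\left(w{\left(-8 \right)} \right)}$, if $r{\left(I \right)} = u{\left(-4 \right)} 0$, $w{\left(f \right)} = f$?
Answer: $-627$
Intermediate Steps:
$u{\left(E \right)} = E^{\frac{3}{2}}$
$r{\left(I \right)} = 0$ ($r{\left(I \right)} = \left(-4\right)^{\frac{3}{2}} \cdot 0 = - 8 i 0 = 0$)
$-627 - r{\left(w{\left(-8 \right)} \right)} = -627 - 0 = -627 + 0 = -627$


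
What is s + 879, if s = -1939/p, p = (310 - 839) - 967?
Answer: 1316923/1496 ≈ 880.30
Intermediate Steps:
p = -1496 (p = -529 - 967 = -1496)
s = 1939/1496 (s = -1939/(-1496) = -1939*(-1/1496) = 1939/1496 ≈ 1.2961)
s + 879 = 1939/1496 + 879 = 1316923/1496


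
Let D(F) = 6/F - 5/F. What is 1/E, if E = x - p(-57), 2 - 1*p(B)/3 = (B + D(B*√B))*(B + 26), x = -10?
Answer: 108749445/574740817786 + 589*I*√57/574740817786 ≈ 0.00018921 + 7.7371e-9*I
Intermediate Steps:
D(F) = 1/F
p(B) = 6 - 3*(26 + B)*(B + B^(-3/2)) (p(B) = 6 - 3*(B + 1/(B*√B))*(B + 26) = 6 - 3*(B + 1/(B^(3/2)))*(26 + B) = 6 - 3*(B + B^(-3/2))*(26 + B) = 6 - 3*(26 + B)*(B + B^(-3/2)))
E = 5285 - 31*I*√57/1083 (E = -10 - (6 - 78*(-57) - 26*I*√57/1083 - 3*(-57)² - (-1)*I*√57/19) = -10 - (6 + 4446 - 26*I*√57/1083 - 3*3249 - (-1)*I*√57/19) = -10 - (6 + 4446 - 26*I*√57/1083 - 9747 + I*√57/19) = -10 - (-5295 + 31*I*√57/1083) = -10 + (5295 - 31*I*√57/1083) = 5285 - 31*I*√57/1083 ≈ 5285.0 - 0.21611*I)
1/E = 1/(5285 - 31*I*√57/1083)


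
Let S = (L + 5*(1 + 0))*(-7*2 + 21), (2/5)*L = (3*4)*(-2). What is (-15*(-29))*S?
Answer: -167475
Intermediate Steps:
L = -60 (L = 5*((3*4)*(-2))/2 = 5*(12*(-2))/2 = (5/2)*(-24) = -60)
S = -385 (S = (-60 + 5*(1 + 0))*(-7*2 + 21) = (-60 + 5*1)*(-14 + 21) = (-60 + 5)*7 = -55*7 = -385)
(-15*(-29))*S = -15*(-29)*(-385) = 435*(-385) = -167475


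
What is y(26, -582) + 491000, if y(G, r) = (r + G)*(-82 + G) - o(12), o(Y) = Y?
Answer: 522124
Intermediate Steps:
y(G, r) = -12 + (-82 + G)*(G + r) (y(G, r) = (r + G)*(-82 + G) - 1*12 = (G + r)*(-82 + G) - 12 = (-82 + G)*(G + r) - 12 = -12 + (-82 + G)*(G + r))
y(26, -582) + 491000 = (-12 + 26² - 82*26 - 82*(-582) + 26*(-582)) + 491000 = (-12 + 676 - 2132 + 47724 - 15132) + 491000 = 31124 + 491000 = 522124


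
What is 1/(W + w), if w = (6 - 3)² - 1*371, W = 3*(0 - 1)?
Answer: -1/365 ≈ -0.0027397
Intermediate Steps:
W = -3 (W = 3*(-1) = -3)
w = -362 (w = 3² - 371 = 9 - 371 = -362)
1/(W + w) = 1/(-3 - 362) = 1/(-365) = -1/365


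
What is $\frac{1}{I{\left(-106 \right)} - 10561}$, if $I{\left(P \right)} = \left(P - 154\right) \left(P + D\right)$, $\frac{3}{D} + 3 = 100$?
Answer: $\frac{97}{1648123} \approx 5.8855 \cdot 10^{-5}$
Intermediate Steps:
$D = \frac{3}{97}$ ($D = \frac{3}{-3 + 100} = \frac{3}{97} \approx 0.030928$)
$I{\left(P \right)} = \left(-154 + P\right) \left(\frac{3}{97} + P\right)$ ($I{\left(P \right)} = \left(P - 154\right) \left(P + \frac{3}{97}\right) = \left(-154 + P\right) \left(\frac{3}{97} + P\right)$)
$\frac{1}{I{\left(-106 \right)} - 10561} = \frac{1}{\left(- \frac{462}{97} + \left(-106\right)^{2} - - \frac{1583110}{97}\right) - 10561} = \frac{1}{\left(- \frac{462}{97} + 11236 + \frac{1583110}{97}\right) - 10561} = \frac{1}{\frac{2672540}{97} - 10561} = \frac{1}{\frac{1648123}{97}} = \frac{97}{1648123}$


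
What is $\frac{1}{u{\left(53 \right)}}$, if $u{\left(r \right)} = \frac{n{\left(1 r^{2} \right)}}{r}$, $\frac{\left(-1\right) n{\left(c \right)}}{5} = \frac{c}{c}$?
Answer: $- \frac{53}{5} \approx -10.6$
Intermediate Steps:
$n{\left(c \right)} = -5$ ($n{\left(c \right)} = - 5 \frac{c}{c} = \left(-5\right) 1 = -5$)
$u{\left(r \right)} = - \frac{5}{r}$
$\frac{1}{u{\left(53 \right)}} = \frac{1}{\left(-5\right) \frac{1}{53}} = \frac{1}{- \frac{5}{53}} = - \frac{53}{5}$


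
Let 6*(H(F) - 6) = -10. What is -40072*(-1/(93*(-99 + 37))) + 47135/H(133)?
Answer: 407410147/37479 ≈ 10870.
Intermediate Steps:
H(F) = 13/3 (H(F) = 6 + (1/6)*(-10) = 6 - 5/3 = 13/3)
-40072*(-1/(93*(-99 + 37))) + 47135/H(133) = -40072*(-1/(93*(-99 + 37))) + 47135/(13/3) = -40072/((-62*(-93))) + 47135*(3/13) = -40072/5766 + 141405/13 = -40072*1/5766 + 141405/13 = -20036/2883 + 141405/13 = 407410147/37479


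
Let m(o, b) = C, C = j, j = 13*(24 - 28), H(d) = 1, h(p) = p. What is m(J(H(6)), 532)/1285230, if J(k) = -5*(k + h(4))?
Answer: -26/642615 ≈ -4.0460e-5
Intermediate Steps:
j = -52 (j = 13*(-4) = -52)
C = -52
J(k) = -20 - 5*k (J(k) = -5*(k + 4) = -5*(4 + k) = -20 - 5*k)
m(o, b) = -52
m(J(H(6)), 532)/1285230 = -52/1285230 = -52*1/1285230 = -26/642615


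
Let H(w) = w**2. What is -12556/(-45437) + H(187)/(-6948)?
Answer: -1501647365/315696276 ≈ -4.7566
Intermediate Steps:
-12556/(-45437) + H(187)/(-6948) = -12556/(-45437) + 187**2/(-6948) = -12556*(-1/45437) + 34969*(-1/6948) = 12556/45437 - 34969/6948 = -1501647365/315696276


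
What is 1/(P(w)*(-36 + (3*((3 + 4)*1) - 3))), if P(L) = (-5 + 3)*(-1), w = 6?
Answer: -1/36 ≈ -0.027778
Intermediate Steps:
P(L) = 2 (P(L) = -2*(-1) = 2)
1/(P(w)*(-36 + (3*((3 + 4)*1) - 3))) = 1/(2*(-36 + (3*((3 + 4)*1) - 3))) = 1/(2*(-36 + (3*(7*1) - 3))) = 1/(2*(-36 + (3*7 - 3))) = 1/(2*(-36 + (21 - 3))) = 1/(2*(-36 + 18)) = 1/(2*(-18)) = 1/(-36) = -1/36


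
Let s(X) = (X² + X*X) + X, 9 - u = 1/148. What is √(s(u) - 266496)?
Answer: I*√5833588274/148 ≈ 516.07*I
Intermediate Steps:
u = 1331/148 (u = 9 - 1/148 = 1331/148 ≈ 8.9932)
s(X) = X + 2*X² (s(X) = (X² + X²) + X = 2*X² + X = X + 2*X²)
√(s(u) - 266496) = √(1331*(1 + 2*(1331/148))/148 - 266496) = √(1331*(1 + 1331/74)/148 - 266496) = √((1331/148)*(1405/74) - 266496) = √(1870055/10952 - 266496) = √(-2916794137/10952) = I*√5833588274/148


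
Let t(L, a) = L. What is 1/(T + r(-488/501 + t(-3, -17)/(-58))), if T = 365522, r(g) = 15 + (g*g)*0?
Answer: 1/365537 ≈ 2.7357e-6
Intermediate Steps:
r(g) = 15 (r(g) = 15 + g**2*0 = 15 + 0 = 15)
1/(T + r(-488/501 + t(-3, -17)/(-58))) = 1/(365522 + 15) = 1/365537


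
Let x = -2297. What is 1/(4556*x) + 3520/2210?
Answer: 216689779/136046716 ≈ 1.5928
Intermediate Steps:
1/(4556*x) + 3520/2210 = 1/(4556*(-2297)) + 3520/2210 = (1/4556)*(-1/2297) + 3520*(1/2210) = -1/10465132 + 352/221 = 216689779/136046716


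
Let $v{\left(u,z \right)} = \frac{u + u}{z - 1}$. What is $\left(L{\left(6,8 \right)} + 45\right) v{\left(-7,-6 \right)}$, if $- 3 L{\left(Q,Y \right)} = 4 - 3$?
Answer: $\frac{268}{3} \approx 89.333$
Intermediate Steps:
$L{\left(Q,Y \right)} = - \frac{1}{3}$ ($L{\left(Q,Y \right)} = - \frac{4 - 3}{3} = \left(- \frac{1}{3}\right) 1 = - \frac{1}{3}$)
$v{\left(u,z \right)} = \frac{2 u}{-1 + z}$
$\left(L{\left(6,8 \right)} + 45\right) v{\left(-7,-6 \right)} = \left(- \frac{1}{3} + 45\right) 2 \left(-7\right) \frac{1}{-1 - 6} = \frac{134 \cdot 2 \left(-7\right) \frac{1}{-7}}{3} = \frac{134 \cdot 2 \left(-7\right) \left(- \frac{1}{7}\right)}{3} = \frac{134}{3} \cdot 2 = \frac{268}{3}$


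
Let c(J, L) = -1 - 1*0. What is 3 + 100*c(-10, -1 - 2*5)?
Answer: -97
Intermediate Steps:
c(J, L) = -1 (c(J, L) = -1 + 0 = -1)
3 + 100*c(-10, -1 - 2*5) = 3 + 100*(-1) = 3 - 100 = -97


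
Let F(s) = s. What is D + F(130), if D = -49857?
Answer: -49727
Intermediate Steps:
D + F(130) = -49857 + 130 = -49727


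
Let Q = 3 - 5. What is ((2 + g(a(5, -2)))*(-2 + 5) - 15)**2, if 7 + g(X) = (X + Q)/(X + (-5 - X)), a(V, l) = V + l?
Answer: 23409/25 ≈ 936.36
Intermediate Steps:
Q = -2
g(X) = -33/5 - X/5 (g(X) = -7 + (X - 2)/(X + (-5 - X)) = -7 + (-2 + X)/(-5) = -7 + (-2 + X)*(-1/5) = -7 + (2/5 - X/5) = -33/5 - X/5)
((2 + g(a(5, -2)))*(-2 + 5) - 15)**2 = ((2 + (-33/5 - (5 - 2)/5))*(-2 + 5) - 15)**2 = ((2 + (-33/5 - 1/5*3))*3 - 15)**2 = ((2 + (-33/5 - 3/5))*3 - 15)**2 = ((2 - 36/5)*3 - 15)**2 = (-26/5*3 - 15)**2 = (-78/5 - 15)**2 = (-153/5)**2 = 23409/25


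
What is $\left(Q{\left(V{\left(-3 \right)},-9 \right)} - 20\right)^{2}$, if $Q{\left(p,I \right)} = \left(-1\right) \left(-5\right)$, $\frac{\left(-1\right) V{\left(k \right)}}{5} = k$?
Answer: $225$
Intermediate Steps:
$V{\left(k \right)} = - 5 k$
$Q{\left(p,I \right)} = 5$
$\left(Q{\left(V{\left(-3 \right)},-9 \right)} - 20\right)^{2} = \left(5 - 20\right)^{2} = \left(-15\right)^{2} = 225$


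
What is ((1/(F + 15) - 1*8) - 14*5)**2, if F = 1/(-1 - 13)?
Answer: 265298944/43681 ≈ 6073.6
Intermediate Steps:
F = -1/14 (F = 1/(-14) = -1/14 ≈ -0.071429)
((1/(F + 15) - 1*8) - 14*5)**2 = ((1/(-1/14 + 15) - 1*8) - 14*5)**2 = ((1/(209/14) - 8) - 70)**2 = ((14/209 - 8) - 70)**2 = (-1658/209 - 70)**2 = (-16288/209)**2 = 265298944/43681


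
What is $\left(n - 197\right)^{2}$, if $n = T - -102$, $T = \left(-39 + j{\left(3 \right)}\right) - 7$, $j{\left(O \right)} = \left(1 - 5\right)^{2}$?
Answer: $15625$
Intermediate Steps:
$j{\left(O \right)} = 16$ ($j{\left(O \right)} = \left(-4\right)^{2} = 16$)
$T = -30$ ($T = \left(-39 + 16\right) - 7 = -23 - 7 = -30$)
$n = 72$ ($n = -30 - -102 = -30 + 102 = 72$)
$\left(n - 197\right)^{2} = \left(72 - 197\right)^{2} = \left(-125\right)^{2} = 15625$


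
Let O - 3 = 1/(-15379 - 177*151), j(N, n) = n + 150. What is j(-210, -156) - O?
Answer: -378953/42106 ≈ -9.0000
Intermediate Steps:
j(N, n) = 150 + n
O = 126317/42106 (O = 3 + 1/(-15379 - 177*151) = 3 + 1/(-15379 - 26727) = 3 + 1/(-42106) = 3 - 1/42106 = 126317/42106 ≈ 3.0000)
j(-210, -156) - O = (150 - 156) - 1*126317/42106 = -6 - 126317/42106 = -378953/42106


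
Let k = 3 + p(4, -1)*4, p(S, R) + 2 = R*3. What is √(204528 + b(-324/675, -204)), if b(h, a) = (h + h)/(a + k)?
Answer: 14*√1274152074/1105 ≈ 452.25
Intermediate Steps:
p(S, R) = -2 + 3*R (p(S, R) = -2 + R*3 = -2 + 3*R)
k = -17 (k = 3 + (-2 + 3*(-1))*4 = 3 + (-2 - 3)*4 = 3 - 5*4 = 3 - 20 = -17)
b(h, a) = 2*h/(-17 + a) (b(h, a) = (h + h)/(a - 17) = (2*h)/(-17 + a) = 2*h/(-17 + a))
√(204528 + b(-324/675, -204)) = √(204528 + 2*(-324/675)/(-17 - 204)) = √(204528 + 2*(-324*1/675)/(-221)) = √(204528 + 2*(-12/25)*(-1/221)) = √(204528 + 24/5525) = √(1130017224/5525) = 14*√1274152074/1105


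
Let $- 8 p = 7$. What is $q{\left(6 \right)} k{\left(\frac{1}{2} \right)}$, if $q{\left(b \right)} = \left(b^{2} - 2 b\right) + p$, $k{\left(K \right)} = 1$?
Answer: $\frac{185}{8} \approx 23.125$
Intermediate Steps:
$p = - \frac{7}{8}$ ($p = \left(- \frac{1}{8}\right) 7 = - \frac{7}{8} \approx -0.875$)
$q{\left(b \right)} = - \frac{7}{8} + b^{2} - 2 b$ ($q{\left(b \right)} = \left(b^{2} - 2 b\right) - \frac{7}{8} = - \frac{7}{8} + b^{2} - 2 b$)
$q{\left(6 \right)} k{\left(\frac{1}{2} \right)} = \left(- \frac{7}{8} + 6^{2} - 12\right) 1 = \left(- \frac{7}{8} + 36 - 12\right) 1 = \frac{185}{8} \cdot 1 = \frac{185}{8}$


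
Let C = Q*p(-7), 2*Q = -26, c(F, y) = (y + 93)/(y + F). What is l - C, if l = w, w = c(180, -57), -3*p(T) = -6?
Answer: 1078/41 ≈ 26.293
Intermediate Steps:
c(F, y) = (93 + y)/(F + y)
Q = -13 (Q = (½)*(-26) = -13)
p(T) = 2 (p(T) = -⅓*(-6) = 2)
w = 12/41 (w = (93 - 57)/(180 - 57) = 36/123 = (1/123)*36 = 12/41 ≈ 0.29268)
C = -26 (C = -13*2 = -26)
l = 12/41 ≈ 0.29268
l - C = 12/41 - 1*(-26) = 12/41 + 26 = 1078/41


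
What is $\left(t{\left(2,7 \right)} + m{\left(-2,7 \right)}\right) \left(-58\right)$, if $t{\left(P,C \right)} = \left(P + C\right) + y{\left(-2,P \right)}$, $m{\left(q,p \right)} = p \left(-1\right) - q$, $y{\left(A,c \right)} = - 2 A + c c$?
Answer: $-696$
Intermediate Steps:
$y{\left(A,c \right)} = c^{2} - 2 A$ ($y{\left(A,c \right)} = - 2 A + c^{2} = c^{2} - 2 A$)
$m{\left(q,p \right)} = - p - q$
$t{\left(P,C \right)} = 4 + C + P + P^{2}$ ($t{\left(P,C \right)} = \left(P + C\right) + \left(P^{2} - -4\right) = \left(C + P\right) + \left(P^{2} + 4\right) = \left(C + P\right) + \left(4 + P^{2}\right) = 4 + C + P + P^{2}$)
$\left(t{\left(2,7 \right)} + m{\left(-2,7 \right)}\right) \left(-58\right) = \left(\left(4 + 7 + 2 + 2^{2}\right) - 5\right) \left(-58\right) = \left(\left(4 + 7 + 2 + 4\right) + \left(-7 + 2\right)\right) \left(-58\right) = \left(17 - 5\right) \left(-58\right) = 12 \left(-58\right) = -696$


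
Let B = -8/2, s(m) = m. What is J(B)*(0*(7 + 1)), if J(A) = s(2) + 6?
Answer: 0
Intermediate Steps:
B = -4 (B = -8*½ = -4)
J(A) = 8 (J(A) = 2 + 6 = 8)
J(B)*(0*(7 + 1)) = 8*(0*(7 + 1)) = 8*(0*8) = 8*0 = 0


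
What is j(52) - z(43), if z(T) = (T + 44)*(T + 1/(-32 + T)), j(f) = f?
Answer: -40666/11 ≈ -3696.9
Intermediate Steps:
z(T) = (44 + T)*(T + 1/(-32 + T))
j(52) - z(43) = 52 - (44 + 43³ - 1407*43 + 12*43²)/(-32 + 43) = 52 - (44 + 79507 - 60501 + 12*1849)/11 = 52 - (44 + 79507 - 60501 + 22188)/11 = 52 - 41238/11 = -40666/11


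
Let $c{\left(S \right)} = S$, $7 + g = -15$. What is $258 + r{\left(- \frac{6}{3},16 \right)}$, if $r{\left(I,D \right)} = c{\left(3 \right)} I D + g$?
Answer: $140$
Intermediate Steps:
$g = -22$ ($g = -7 - 15 = -22$)
$r{\left(I,D \right)} = -22 + 3 D I$ ($r{\left(I,D \right)} = 3 I D - 22 = 3 D I - 22 = -22 + 3 D I$)
$258 + r{\left(- \frac{6}{3},16 \right)} = 258 + \left(-22 + 3 \cdot 16 \left(- \frac{6}{3}\right)\right) = 258 + \left(-22 + 3 \cdot 16 \left(\left(-6\right) \frac{1}{3}\right)\right) = 258 + \left(-22 + 3 \cdot 16 \left(-2\right)\right) = 258 - 118 = 140$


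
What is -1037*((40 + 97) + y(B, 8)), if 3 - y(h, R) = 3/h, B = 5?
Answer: -722789/5 ≈ -1.4456e+5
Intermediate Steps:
y(h, R) = 3 - 3/h
-1037*((40 + 97) + y(B, 8)) = -1037*((40 + 97) + (3 - 3/5)) = -1037*(137 + (3 - 3*⅕)) = -1037*(137 + (3 - ⅗)) = -1037*(137 + 12/5) = -1037*697/5 = -722789/5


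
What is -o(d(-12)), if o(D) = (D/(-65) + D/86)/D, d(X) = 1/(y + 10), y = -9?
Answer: 21/5590 ≈ 0.0037567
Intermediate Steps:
d(X) = 1 (d(X) = 1/(-9 + 10) = 1/1 = 1)
o(D) = -21/5590 (o(D) = (D*(-1/65) + D*(1/86))/D = (-D/65 + D/86)/D = (-21*D/5590)/D = -21/5590)
-o(d(-12)) = -1*(-21/5590) = 21/5590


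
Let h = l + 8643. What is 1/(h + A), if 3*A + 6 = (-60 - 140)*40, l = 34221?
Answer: 3/120586 ≈ 2.4879e-5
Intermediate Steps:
A = -8006/3 (A = -2 + ((-60 - 140)*40)/3 = -2 + (-200*40)/3 = -2 + (1/3)*(-8000) = -2 - 8000/3 = -8006/3 ≈ -2668.7)
h = 42864 (h = 34221 + 8643 = 42864)
1/(h + A) = 1/(42864 - 8006/3) = 1/(120586/3) = 3/120586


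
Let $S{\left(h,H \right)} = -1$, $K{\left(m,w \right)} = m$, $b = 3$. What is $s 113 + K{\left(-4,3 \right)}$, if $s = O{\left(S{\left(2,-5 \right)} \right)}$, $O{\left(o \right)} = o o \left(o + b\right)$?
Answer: $222$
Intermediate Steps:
$O{\left(o \right)} = o^{2} \left(3 + o\right)$ ($O{\left(o \right)} = o o \left(o + 3\right) = o^{2} \left(3 + o\right)$)
$s = 2$ ($s = \left(-1\right)^{2} \left(3 - 1\right) = 1 \cdot 2 = 2$)
$s 113 + K{\left(-4,3 \right)} = 2 \cdot 113 - 4 = 226 - 4 = 222$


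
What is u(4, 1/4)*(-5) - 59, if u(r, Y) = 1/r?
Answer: -241/4 ≈ -60.250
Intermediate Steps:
u(4, 1/4)*(-5) - 59 = -5/4 - 59 = -241/4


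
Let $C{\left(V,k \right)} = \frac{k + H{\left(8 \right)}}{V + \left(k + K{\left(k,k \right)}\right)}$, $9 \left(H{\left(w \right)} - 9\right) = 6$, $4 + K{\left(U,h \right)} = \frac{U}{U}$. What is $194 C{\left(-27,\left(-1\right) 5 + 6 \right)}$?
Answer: $- \frac{6208}{87} \approx -71.356$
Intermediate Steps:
$K{\left(U,h \right)} = -3$ ($K{\left(U,h \right)} = -4 + \frac{U}{U} = -4 + 1 = -3$)
$H{\left(w \right)} = \frac{29}{3}$ ($H{\left(w \right)} = 9 + \frac{1}{9} \cdot 6 = 9 + \frac{2}{3} = \frac{29}{3}$)
$C{\left(V,k \right)} = \frac{\frac{29}{3} + k}{-3 + V + k}$ ($C{\left(V,k \right)} = \frac{k + \frac{29}{3}}{V + \left(k - 3\right)} = \frac{\frac{29}{3} + k}{V + \left(-3 + k\right)} = \frac{\frac{29}{3} + k}{-3 + V + k}$)
$194 C{\left(-27,\left(-1\right) 5 + 6 \right)} = 194 \frac{\frac{29}{3} + \left(\left(-1\right) 5 + 6\right)}{-3 - 27 + \left(\left(-1\right) 5 + 6\right)} = 194 \frac{\frac{29}{3} + \left(-5 + 6\right)}{-3 - 27 + \left(-5 + 6\right)} = 194 \frac{\frac{29}{3} + 1}{-3 - 27 + 1} = 194 \frac{1}{-29} \cdot \frac{32}{3} = 194 \left(\left(- \frac{1}{29}\right) \frac{32}{3}\right) = 194 \left(- \frac{32}{87}\right) = - \frac{6208}{87}$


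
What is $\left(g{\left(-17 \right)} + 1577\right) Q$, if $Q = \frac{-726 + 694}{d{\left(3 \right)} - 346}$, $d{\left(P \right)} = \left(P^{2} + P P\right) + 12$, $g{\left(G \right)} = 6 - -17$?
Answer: $\frac{12800}{79} \approx 162.03$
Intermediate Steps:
$g{\left(G \right)} = 23$ ($g{\left(G \right)} = 6 + 17 = 23$)
$d{\left(P \right)} = 12 + 2 P^{2}$ ($d{\left(P \right)} = \left(P^{2} + P^{2}\right) + 12 = 2 P^{2} + 12 = 12 + 2 P^{2}$)
$Q = \frac{8}{79}$ ($Q = \frac{-726 + 694}{\left(12 + 2 \cdot 3^{2}\right) - 346} = - \frac{32}{\left(12 + 2 \cdot 9\right) - 346} = - \frac{32}{\left(12 + 18\right) - 346} = - \frac{32}{30 - 346} = - \frac{32}{-316} = \left(-32\right) \left(- \frac{1}{316}\right) = \frac{8}{79} \approx 0.10127$)
$\left(g{\left(-17 \right)} + 1577\right) Q = \left(23 + 1577\right) \frac{8}{79} = 1600 \cdot \frac{8}{79} = \frac{12800}{79}$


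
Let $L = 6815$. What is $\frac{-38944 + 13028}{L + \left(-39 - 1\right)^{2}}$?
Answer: $- \frac{2356}{765} \approx -3.0797$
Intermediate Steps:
$\frac{-38944 + 13028}{L + \left(-39 - 1\right)^{2}} = \frac{-38944 + 13028}{6815 + \left(-39 - 1\right)^{2}} = - \frac{25916}{6815 + \left(-40\right)^{2}} = - \frac{25916}{6815 + 1600} = - \frac{25916}{8415} = \left(-25916\right) \frac{1}{8415} = - \frac{2356}{765}$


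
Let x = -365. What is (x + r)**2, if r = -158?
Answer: 273529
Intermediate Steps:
(x + r)**2 = (-365 - 158)**2 = (-523)**2 = 273529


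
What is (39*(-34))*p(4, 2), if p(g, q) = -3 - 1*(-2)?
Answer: 1326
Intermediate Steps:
p(g, q) = -1 (p(g, q) = -3 + 2 = -1)
(39*(-34))*p(4, 2) = (39*(-34))*(-1) = -1326*(-1) = 1326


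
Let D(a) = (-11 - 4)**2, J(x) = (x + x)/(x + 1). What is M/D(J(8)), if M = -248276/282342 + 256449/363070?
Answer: -8867621881/11532364868250 ≈ -0.00076893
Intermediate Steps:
J(x) = 2*x/(1 + x) (J(x) = (2*x)/(1 + x) = 2*x/(1 + x))
D(a) = 225 (D(a) = (-15)**2 = 225)
M = -8867621881/51254954970 (M = -248276*1/282342 + 256449*(1/363070) = -124138/141171 + 256449/363070 = -8867621881/51254954970 ≈ -0.17301)
M/D(J(8)) = -8867621881/51254954970/225 = -8867621881/51254954970*1/225 = -8867621881/11532364868250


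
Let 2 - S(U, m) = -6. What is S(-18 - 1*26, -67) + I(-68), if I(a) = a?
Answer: -60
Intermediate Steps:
S(U, m) = 8 (S(U, m) = 2 - 1*(-6) = 2 + 6 = 8)
S(-18 - 1*26, -67) + I(-68) = 8 - 68 = -60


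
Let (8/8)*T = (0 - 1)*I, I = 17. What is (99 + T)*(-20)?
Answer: -1640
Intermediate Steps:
T = -17 (T = (0 - 1)*17 = -1*17 = -17)
(99 + T)*(-20) = (99 - 17)*(-20) = 82*(-20) = -1640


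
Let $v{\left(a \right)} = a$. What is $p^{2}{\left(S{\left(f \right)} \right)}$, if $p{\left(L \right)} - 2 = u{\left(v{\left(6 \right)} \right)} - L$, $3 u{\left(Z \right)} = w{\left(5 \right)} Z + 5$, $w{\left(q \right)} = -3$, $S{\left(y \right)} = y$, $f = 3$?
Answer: $\frac{256}{9} \approx 28.444$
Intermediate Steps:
$u{\left(Z \right)} = \frac{5}{3} - Z$ ($u{\left(Z \right)} = \frac{- 3 Z + 5}{3} = \frac{5 - 3 Z}{3} = \frac{5}{3} - Z$)
$p{\left(L \right)} = - \frac{7}{3} - L$ ($p{\left(L \right)} = 2 - \left(\frac{13}{3} + L\right) = - \frac{7}{3} - L$)
$p^{2}{\left(S{\left(f \right)} \right)} = \left(- \frac{7}{3} - 3\right)^{2} = \left(- \frac{16}{3}\right)^{2} = \frac{256}{9}$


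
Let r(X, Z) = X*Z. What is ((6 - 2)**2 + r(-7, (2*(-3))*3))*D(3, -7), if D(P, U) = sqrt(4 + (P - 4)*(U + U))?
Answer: 426*sqrt(2) ≈ 602.46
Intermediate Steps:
D(P, U) = sqrt(4 + 2*U*(-4 + P)) (D(P, U) = sqrt(4 + (-4 + P)*(2*U)) = sqrt(4 + 2*U*(-4 + P)))
((6 - 2)**2 + r(-7, (2*(-3))*3))*D(3, -7) = ((6 - 2)**2 - 7*2*(-3)*3)*sqrt(4 - 8*(-7) + 2*3*(-7)) = (4**2 - (-42)*3)*sqrt(4 + 56 - 42) = (16 - 7*(-18))*sqrt(18) = (16 + 126)*(3*sqrt(2)) = 142*(3*sqrt(2)) = 426*sqrt(2)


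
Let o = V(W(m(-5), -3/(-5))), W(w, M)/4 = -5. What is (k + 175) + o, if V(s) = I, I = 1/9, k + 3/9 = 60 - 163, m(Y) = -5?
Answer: 646/9 ≈ 71.778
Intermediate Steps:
k = -310/3 (k = -1/3 + (60 - 163) = -1/3 - 103 = -310/3 ≈ -103.33)
W(w, M) = -20 (W(w, M) = 4*(-5) = -20)
I = 1/9 ≈ 0.11111
V(s) = 1/9
o = 1/9 ≈ 0.11111
(k + 175) + o = (-310/3 + 175) + 1/9 = 215/3 + 1/9 = 646/9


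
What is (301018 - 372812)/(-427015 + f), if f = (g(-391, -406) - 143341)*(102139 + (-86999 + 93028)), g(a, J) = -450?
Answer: 71794/15554011903 ≈ 4.6158e-6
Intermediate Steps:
f = -15553584888 (f = (-450 - 143341)*(102139 + (-86999 + 93028)) = -143791*(102139 + 6029) = -143791*108168 = -15553584888)
(301018 - 372812)/(-427015 + f) = (301018 - 372812)/(-427015 - 15553584888) = -71794/(-15554011903) = -71794*(-1/15554011903) = 71794/15554011903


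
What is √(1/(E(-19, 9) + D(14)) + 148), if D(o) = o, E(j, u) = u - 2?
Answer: √65289/21 ≈ 12.167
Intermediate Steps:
E(j, u) = -2 + u
√(1/(E(-19, 9) + D(14)) + 148) = √(1/((-2 + 9) + 14) + 148) = √(1/(7 + 14) + 148) = √(1/21 + 148) = √(3109/21) = √65289/21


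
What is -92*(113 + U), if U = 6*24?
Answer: -23644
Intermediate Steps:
U = 144
-92*(113 + U) = -92*(113 + 144) = -92*257 = -23644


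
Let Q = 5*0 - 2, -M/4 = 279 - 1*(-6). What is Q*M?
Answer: 2280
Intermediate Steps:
M = -1140 (M = -4*(279 - 1*(-6)) = -4*(279 + 6) = -4*285 = -1140)
Q = -2 (Q = 0 - 2 = -2)
Q*M = -2*(-1140) = 2280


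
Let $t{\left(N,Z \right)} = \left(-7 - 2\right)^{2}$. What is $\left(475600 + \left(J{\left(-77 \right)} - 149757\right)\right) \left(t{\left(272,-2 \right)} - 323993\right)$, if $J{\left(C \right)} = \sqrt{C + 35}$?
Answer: $-105544457816 - 323912 i \sqrt{42} \approx -1.0554 \cdot 10^{11} - 2.0992 \cdot 10^{6} i$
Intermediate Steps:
$J{\left(C \right)} = \sqrt{35 + C}$
$t{\left(N,Z \right)} = 81$ ($t{\left(N,Z \right)} = \left(-9\right)^{2} = 81$)
$\left(475600 + \left(J{\left(-77 \right)} - 149757\right)\right) \left(t{\left(272,-2 \right)} - 323993\right) = \left(475600 + \left(\sqrt{35 - 77} - 149757\right)\right) \left(81 - 323993\right) = \left(475600 - \left(149757 - \sqrt{-42}\right)\right) \left(-323912\right) = \left(475600 - \left(149757 - i \sqrt{42}\right)\right) \left(-323912\right) = \left(325843 + i \sqrt{42}\right) \left(-323912\right) = -105544457816 - 323912 i \sqrt{42}$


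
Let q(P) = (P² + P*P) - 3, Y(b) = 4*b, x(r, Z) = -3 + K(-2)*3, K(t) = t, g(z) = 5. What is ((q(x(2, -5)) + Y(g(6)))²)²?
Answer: 1026625681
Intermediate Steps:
x(r, Z) = -9 (x(r, Z) = -3 - 2*3 = -3 - 6 = -9)
q(P) = -3 + 2*P² (q(P) = (P² + P²) - 3 = 2*P² - 3 = -3 + 2*P²)
((q(x(2, -5)) + Y(g(6)))²)² = (((-3 + 2*(-9)²) + 4*5)²)² = (((-3 + 2*81) + 20)²)² = (((-3 + 162) + 20)²)² = ((159 + 20)²)² = (179²)² = 32041² = 1026625681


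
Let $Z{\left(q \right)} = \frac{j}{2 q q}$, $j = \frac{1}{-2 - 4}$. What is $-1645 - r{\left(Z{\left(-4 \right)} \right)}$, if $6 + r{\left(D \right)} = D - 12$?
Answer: $- \frac{312383}{192} \approx -1627.0$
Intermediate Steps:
$j = - \frac{1}{6}$ ($j = \frac{1}{-6} = - \frac{1}{6} \approx -0.16667$)
$Z{\left(q \right)} = - \frac{1}{12 q^{2}}$ ($Z{\left(q \right)} = - \frac{1}{6 \cdot 2 q q} = - \frac{1}{6 \cdot 2 q^{2}} = - \frac{\frac{1}{2} \frac{1}{q^{2}}}{6} = - \frac{1}{12 q^{2}}$)
$r{\left(D \right)} = -18 + D$ ($r{\left(D \right)} = -6 + \left(D - 12\right) = -6 + \left(-12 + D\right) = -18 + D$)
$-1645 - r{\left(Z{\left(-4 \right)} \right)} = -1645 - \left(-18 - \frac{1}{12 \cdot 16}\right) = -1645 - \left(-18 - \frac{1}{192}\right) = -1645 - - \frac{3457}{192} = -1645 + \frac{3457}{192} = - \frac{312383}{192}$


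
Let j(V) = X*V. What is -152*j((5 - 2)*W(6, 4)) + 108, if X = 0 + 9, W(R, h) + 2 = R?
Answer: -16308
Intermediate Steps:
W(R, h) = -2 + R
X = 9
j(V) = 9*V
-152*j((5 - 2)*W(6, 4)) + 108 = -1368*(5 - 2)*(-2 + 6) + 108 = -1368*3*4 + 108 = -1368*12 + 108 = -152*108 + 108 = -16416 + 108 = -16308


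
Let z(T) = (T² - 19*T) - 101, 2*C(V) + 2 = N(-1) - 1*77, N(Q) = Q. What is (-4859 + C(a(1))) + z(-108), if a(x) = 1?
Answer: 8716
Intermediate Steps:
C(V) = -40 (C(V) = -1 + (-1 - 1*77)/2 = -1 + (-1 - 77)/2 = -1 + (½)*(-78) = -1 - 39 = -40)
z(T) = -101 + T² - 19*T
(-4859 + C(a(1))) + z(-108) = (-4859 - 40) + (-101 + (-108)² - 19*(-108)) = -4899 + (-101 + 11664 + 2052) = -4899 + 13615 = 8716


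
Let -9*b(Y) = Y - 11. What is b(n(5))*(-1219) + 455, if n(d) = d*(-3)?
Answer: -27599/9 ≈ -3066.6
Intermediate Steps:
n(d) = -3*d
b(Y) = 11/9 - Y/9 (b(Y) = -(Y - 11)/9 = -(-11 + Y)/9 = 11/9 - Y/9)
b(n(5))*(-1219) + 455 = (11/9 - (-1)*5/3)*(-1219) + 455 = (11/9 - 1/9*(-15))*(-1219) + 455 = (11/9 + 5/3)*(-1219) + 455 = (26/9)*(-1219) + 455 = -31694/9 + 455 = -27599/9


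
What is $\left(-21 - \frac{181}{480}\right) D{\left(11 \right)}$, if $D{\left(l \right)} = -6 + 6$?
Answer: $0$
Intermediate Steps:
$D{\left(l \right)} = 0$
$\left(-21 - \frac{181}{480}\right) D{\left(11 \right)} = \left(-21 - \frac{181}{480}\right) 0 = \left(- \frac{10261}{480}\right) 0 = 0$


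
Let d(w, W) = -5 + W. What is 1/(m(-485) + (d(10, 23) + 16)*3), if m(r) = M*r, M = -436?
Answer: 1/211562 ≈ 4.7267e-6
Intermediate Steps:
m(r) = -436*r
1/(m(-485) + (d(10, 23) + 16)*3) = 1/(-436*(-485) + ((-5 + 23) + 16)*3) = 1/(211460 + (18 + 16)*3) = 1/(211460 + 34*3) = 1/(211460 + 102) = 1/211562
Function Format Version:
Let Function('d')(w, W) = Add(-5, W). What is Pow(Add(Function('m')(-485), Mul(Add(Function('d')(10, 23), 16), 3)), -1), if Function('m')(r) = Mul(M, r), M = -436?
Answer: Rational(1, 211562) ≈ 4.7267e-6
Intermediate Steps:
Function('m')(r) = Mul(-436, r)
Pow(Add(Function('m')(-485), Mul(Add(Function('d')(10, 23), 16), 3)), -1) = Pow(Add(Mul(-436, -485), Mul(Add(Add(-5, 23), 16), 3)), -1) = Pow(Add(211460, Mul(Add(18, 16), 3)), -1) = Pow(Add(211460, Mul(34, 3)), -1) = Pow(Add(211460, 102), -1) = Pow(211562, -1) = Rational(1, 211562)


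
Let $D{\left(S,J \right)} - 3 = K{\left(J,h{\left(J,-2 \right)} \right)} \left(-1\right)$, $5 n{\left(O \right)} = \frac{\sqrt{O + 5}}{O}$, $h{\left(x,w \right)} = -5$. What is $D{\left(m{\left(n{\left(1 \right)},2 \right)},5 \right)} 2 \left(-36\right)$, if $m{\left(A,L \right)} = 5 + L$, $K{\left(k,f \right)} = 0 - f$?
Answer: $144$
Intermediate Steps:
$K{\left(k,f \right)} = - f$
$n{\left(O \right)} = \frac{\sqrt{5 + O}}{5 O}$ ($n{\left(O \right)} = \frac{\sqrt{O + 5} \frac{1}{O}}{5} = \frac{\sqrt{5 + O} \frac{1}{O}}{5} = \frac{\frac{1}{O} \sqrt{5 + O}}{5} = \frac{\sqrt{5 + O}}{5 O}$)
$D{\left(S,J \right)} = -2$ ($D{\left(S,J \right)} = 3 + \left(-1\right) \left(-5\right) \left(-1\right) = 3 + 5 \left(-1\right) = 3 - 5 = -2$)
$D{\left(m{\left(n{\left(1 \right)},2 \right)},5 \right)} 2 \left(-36\right) = \left(-2\right) 2 \left(-36\right) = \left(-4\right) \left(-36\right) = 144$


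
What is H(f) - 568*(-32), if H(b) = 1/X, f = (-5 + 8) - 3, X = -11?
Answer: 199935/11 ≈ 18176.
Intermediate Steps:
f = 0 (f = 3 - 3 = 0)
H(b) = -1/11 (H(b) = 1/(-11) = -1/11)
H(f) - 568*(-32) = -1/11 - 568*(-32) = -1/11 - 71*(-256) = -1/11 + 18176 = 199935/11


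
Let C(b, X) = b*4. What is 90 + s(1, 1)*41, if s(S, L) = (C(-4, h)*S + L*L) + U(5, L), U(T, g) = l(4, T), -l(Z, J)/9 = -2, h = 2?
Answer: 213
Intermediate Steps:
l(Z, J) = 18 (l(Z, J) = -9*(-2) = 18)
C(b, X) = 4*b
U(T, g) = 18
s(S, L) = 18 + L² - 16*S (s(S, L) = ((4*(-4))*S + L*L) + 18 = (-16*S + L²) + 18 = (L² - 16*S) + 18 = 18 + L² - 16*S)
90 + s(1, 1)*41 = 90 + (18 + 1² - 16*1)*41 = 90 + (18 + 1 - 16)*41 = 90 + 3*41 = 90 + 123 = 213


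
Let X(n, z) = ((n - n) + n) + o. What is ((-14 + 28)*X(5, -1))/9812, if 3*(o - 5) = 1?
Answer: 217/14718 ≈ 0.014744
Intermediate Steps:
o = 16/3 (o = 5 + (⅓)*1 = 5 + ⅓ = 16/3 ≈ 5.3333)
X(n, z) = 16/3 + n (X(n, z) = ((n - n) + n) + 16/3 = (0 + n) + 16/3 = n + 16/3 = 16/3 + n)
((-14 + 28)*X(5, -1))/9812 = ((-14 + 28)*(16/3 + 5))/9812 = (14*(31/3))*(1/9812) = (434/3)*(1/9812) = 217/14718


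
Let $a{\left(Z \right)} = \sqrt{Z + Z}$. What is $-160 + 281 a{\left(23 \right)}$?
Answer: $-160 + 281 \sqrt{46} \approx 1745.8$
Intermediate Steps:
$a{\left(Z \right)} = \sqrt{2} \sqrt{Z}$ ($a{\left(Z \right)} = \sqrt{2 Z} = \sqrt{2} \sqrt{Z}$)
$-160 + 281 a{\left(23 \right)} = -160 + 281 \sqrt{2} \sqrt{23} = -160 + 281 \sqrt{46}$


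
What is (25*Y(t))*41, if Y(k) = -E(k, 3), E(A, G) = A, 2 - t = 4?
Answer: 2050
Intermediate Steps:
t = -2 (t = 2 - 1*4 = 2 - 4 = -2)
Y(k) = -k
(25*Y(t))*41 = (25*(-1*(-2)))*41 = (25*2)*41 = 50*41 = 2050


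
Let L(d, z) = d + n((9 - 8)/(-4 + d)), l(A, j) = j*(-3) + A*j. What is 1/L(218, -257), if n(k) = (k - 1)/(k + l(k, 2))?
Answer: 427/93157 ≈ 0.0045837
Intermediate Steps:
l(A, j) = -3*j + A*j
n(k) = (-1 + k)/(-6 + 3*k) (n(k) = (k - 1)/(k + 2*(-3 + k)) = (-1 + k)/(k + (-6 + 2*k)) = (-1 + k)/(-6 + 3*k))
L(d, z) = d + (-1 + 1/(-4 + d))/(3*(-2 + 1/(-4 + d))) (L(d, z) = d + (-1 + (9 - 8)/(-4 + d))/(3*(-2 + (9 - 8)/(-4 + d))) = d + (-1 + 1/(-4 + d))/(3*(-2 + 1/(-4 + d))))
1/L(218, -257) = 1/((-5 - 26*218 + 6*218²)/(3*(-9 + 2*218))) = 1/((-5 - 5668 + 6*47524)/(3*(-9 + 436))) = 1/((⅓)*(-5 - 5668 + 285144)/427) = 1/((⅓)*(1/427)*279471) = 1/(93157/427) = 427/93157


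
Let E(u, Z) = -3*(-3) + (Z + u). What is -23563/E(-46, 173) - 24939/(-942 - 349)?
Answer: -27028129/175576 ≈ -153.94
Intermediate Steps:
E(u, Z) = 9 + Z + u (E(u, Z) = 9 + (Z + u) = 9 + Z + u)
-23563/E(-46, 173) - 24939/(-942 - 349) = -23563/(9 + 173 - 46) - 24939/(-942 - 349) = -23563/136 - 24939/(-1291) = -23563*1/136 - 24939*(-1/1291) = -23563/136 + 24939/1291 = -27028129/175576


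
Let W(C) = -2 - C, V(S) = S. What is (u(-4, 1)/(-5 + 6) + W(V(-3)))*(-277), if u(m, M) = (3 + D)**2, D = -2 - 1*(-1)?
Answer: -1385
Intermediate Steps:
D = -1 (D = -2 + 1 = -1)
u(m, M) = 4 (u(m, M) = (3 - 1)**2 = 2**2 = 4)
(u(-4, 1)/(-5 + 6) + W(V(-3)))*(-277) = (4/(-5 + 6) + (-2 - 1*(-3)))*(-277) = (4/1 + (-2 + 3))*(-277) = (1*4 + 1)*(-277) = (4 + 1)*(-277) = 5*(-277) = -1385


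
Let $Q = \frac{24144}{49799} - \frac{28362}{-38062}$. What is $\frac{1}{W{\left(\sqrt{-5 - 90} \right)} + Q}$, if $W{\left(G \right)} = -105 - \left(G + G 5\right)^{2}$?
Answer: $\frac{947724769}{3142873293318} \approx 0.00030155$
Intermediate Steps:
$Q = \frac{1165684083}{947724769}$ ($Q = 24144 \cdot \frac{1}{49799} - - \frac{14181}{19031} = \frac{24144}{49799} + \frac{14181}{19031} = \frac{1165684083}{947724769} \approx 1.23$)
$W{\left(G \right)} = -105 - 36 G^{2}$ ($W{\left(G \right)} = -105 - \left(G + 5 G\right)^{2} = -105 - \left(6 G\right)^{2} = -105 - 36 G^{2}$)
$\frac{1}{W{\left(\sqrt{-5 - 90} \right)} + Q} = \frac{1}{\left(-105 - 36 \left(\sqrt{-5 - 90}\right)^{2}\right) + \frac{1165684083}{947724769}} = \frac{1}{\left(-105 - 36 \left(\sqrt{-95}\right)^{2}\right) + \frac{1165684083}{947724769}} = \frac{1}{\left(-105 - 36 \left(i \sqrt{95}\right)^{2}\right) + \frac{1165684083}{947724769}} = \frac{1}{\left(-105 - -3420\right) + \frac{1165684083}{947724769}} = \frac{1}{\left(-105 + 3420\right) + \frac{1165684083}{947724769}} = \frac{1}{3315 + \frac{1165684083}{947724769}} = \frac{1}{\frac{3142873293318}{947724769}} = \frac{947724769}{3142873293318}$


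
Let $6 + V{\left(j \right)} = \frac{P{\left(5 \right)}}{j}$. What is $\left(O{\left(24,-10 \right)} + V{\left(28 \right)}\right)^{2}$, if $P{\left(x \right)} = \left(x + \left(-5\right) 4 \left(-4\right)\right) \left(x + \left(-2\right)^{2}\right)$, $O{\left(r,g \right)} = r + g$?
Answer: $\frac{978121}{784} \approx 1247.6$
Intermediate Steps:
$O{\left(r,g \right)} = g + r$
$P{\left(x \right)} = \left(4 + x\right) \left(80 + x\right)$ ($P{\left(x \right)} = \left(x - -80\right) \left(x + 4\right) = \left(x + 80\right) \left(4 + x\right) = \left(80 + x\right) \left(4 + x\right) = \left(4 + x\right) \left(80 + x\right)$)
$V{\left(j \right)} = -6 + \frac{765}{j}$ ($V{\left(j \right)} = -6 + \frac{320 + 5^{2} + 84 \cdot 5}{j} = -6 + \frac{320 + 25 + 420}{j} = -6 + \frac{765}{j}$)
$\left(O{\left(24,-10 \right)} + V{\left(28 \right)}\right)^{2} = \left(\left(-10 + 24\right) - \left(6 - \frac{765}{28}\right)\right)^{2} = \left(14 + \left(-6 + 765 \cdot \frac{1}{28}\right)\right)^{2} = \left(14 + \left(-6 + \frac{765}{28}\right)\right)^{2} = \left(14 + \frac{597}{28}\right)^{2} = \left(\frac{989}{28}\right)^{2} = \frac{978121}{784}$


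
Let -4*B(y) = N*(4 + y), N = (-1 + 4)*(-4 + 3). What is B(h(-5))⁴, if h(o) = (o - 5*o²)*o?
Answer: 926138694321/16 ≈ 5.7884e+10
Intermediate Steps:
N = -3 (N = 3*(-1) = -3)
h(o) = o*(o - 5*o²)
B(y) = 3 + 3*y/4 (B(y) = -(-3)*(4 + y)/4 = -(-12 - 3*y)/4 = 3 + 3*y/4)
B(h(-5))⁴ = (3 + 3*((-5)²*(1 - 5*(-5)))/4)⁴ = (3 + 3*(25*(1 + 25))/4)⁴ = (3 + 3*(25*26)/4)⁴ = (3 + (¾)*650)⁴ = (3 + 975/2)⁴ = (981/2)⁴ = 926138694321/16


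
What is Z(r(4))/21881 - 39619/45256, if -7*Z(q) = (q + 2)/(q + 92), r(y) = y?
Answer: -12136652403/13863451504 ≈ -0.87544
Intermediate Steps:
Z(q) = -(2 + q)/(7*(92 + q)) (Z(q) = -(q + 2)/(7*(q + 92)) = -(2 + q)/(7*(92 + q)))
Z(r(4))/21881 - 39619/45256 = ((-2 - 1*4)/(7*(92 + 4)))/21881 - 39619/45256 = ((⅐)*(-2 - 4)/96)*(1/21881) - 39619*1/45256 = ((⅐)*(1/96)*(-6))*(1/21881) - 39619/45256 = -1/112*1/21881 - 39619/45256 = -1/2450672 - 39619/45256 = -12136652403/13863451504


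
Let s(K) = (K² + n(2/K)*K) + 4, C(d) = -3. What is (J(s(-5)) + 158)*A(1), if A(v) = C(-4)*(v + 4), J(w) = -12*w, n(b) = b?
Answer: 3210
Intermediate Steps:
s(K) = 6 + K² (s(K) = (K² + (2/K)*K) + 4 = (K² + 2) + 4 = (2 + K²) + 4 = 6 + K²)
A(v) = -12 - 3*v (A(v) = -3*(v + 4) = -3*(4 + v) = -12 - 3*v)
(J(s(-5)) + 158)*A(1) = (-12*(6 + (-5)²) + 158)*(-12 - 3*1) = (-12*(6 + 25) + 158)*(-12 - 3) = (-12*31 + 158)*(-15) = (-372 + 158)*(-15) = -214*(-15) = 3210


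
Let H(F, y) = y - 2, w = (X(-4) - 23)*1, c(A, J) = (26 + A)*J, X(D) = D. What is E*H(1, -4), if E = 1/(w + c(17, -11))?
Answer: 3/250 ≈ 0.012000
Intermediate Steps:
c(A, J) = J*(26 + A)
w = -27 (w = (-4 - 23)*1 = -27*1 = -27)
H(F, y) = -2 + y
E = -1/500 (E = 1/(-27 - 11*(26 + 17)) = 1/(-27 - 11*43) = 1/(-27 - 473) = 1/(-500) = -1/500 ≈ -0.0020000)
E*H(1, -4) = -(-2 - 4)/500 = -1/500*(-6) = 3/250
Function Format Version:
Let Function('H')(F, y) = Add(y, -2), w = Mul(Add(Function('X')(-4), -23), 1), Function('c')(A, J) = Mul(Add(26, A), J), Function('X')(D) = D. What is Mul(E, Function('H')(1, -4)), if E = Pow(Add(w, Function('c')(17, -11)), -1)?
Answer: Rational(3, 250) ≈ 0.012000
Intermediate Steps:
Function('c')(A, J) = Mul(J, Add(26, A))
w = -27 (w = Mul(Add(-4, -23), 1) = Mul(-27, 1) = -27)
Function('H')(F, y) = Add(-2, y)
E = Rational(-1, 500) (E = Pow(Add(-27, Mul(-11, Add(26, 17))), -1) = Pow(Add(-27, Mul(-11, 43)), -1) = Pow(Add(-27, -473), -1) = Pow(-500, -1) = Rational(-1, 500) ≈ -0.0020000)
Mul(E, Function('H')(1, -4)) = Mul(Rational(-1, 500), Add(-2, -4)) = Mul(Rational(-1, 500), -6) = Rational(3, 250)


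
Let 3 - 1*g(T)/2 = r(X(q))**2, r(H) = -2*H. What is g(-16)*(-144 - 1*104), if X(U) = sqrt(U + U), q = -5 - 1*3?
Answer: -33232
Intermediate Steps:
q = -8 (q = -5 - 3 = -8)
X(U) = sqrt(2)*sqrt(U) (X(U) = sqrt(2*U) = sqrt(2)*sqrt(U))
g(T) = 134 (g(T) = 6 - 2*(-2*sqrt(2)*sqrt(-8))**2 = 6 - 2*(-2*sqrt(2)*2*I*sqrt(2))**2 = 6 - 2*(-8*I)**2 = 6 - 2*(-64) = 6 + 128 = 134)
g(-16)*(-144 - 1*104) = 134*(-144 - 1*104) = 134*(-144 - 104) = 134*(-248) = -33232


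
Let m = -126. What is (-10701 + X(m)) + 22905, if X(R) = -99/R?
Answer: 170867/14 ≈ 12205.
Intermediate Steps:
(-10701 + X(m)) + 22905 = (-10701 - 99/(-126)) + 22905 = (-10701 - 99*(-1/126)) + 22905 = (-10701 + 11/14) + 22905 = -149803/14 + 22905 = 170867/14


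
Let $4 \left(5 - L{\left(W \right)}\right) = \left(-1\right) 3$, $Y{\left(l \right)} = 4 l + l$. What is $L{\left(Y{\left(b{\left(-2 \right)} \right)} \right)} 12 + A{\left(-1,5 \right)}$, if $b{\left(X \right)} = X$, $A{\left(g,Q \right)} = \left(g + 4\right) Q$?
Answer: $84$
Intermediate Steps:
$A{\left(g,Q \right)} = Q \left(4 + g\right)$ ($A{\left(g,Q \right)} = \left(4 + g\right) Q = Q \left(4 + g\right)$)
$Y{\left(l \right)} = 5 l$
$L{\left(W \right)} = \frac{23}{4}$ ($L{\left(W \right)} = 5 - \frac{\left(-1\right) 3}{4} = 5 - - \frac{3}{4} = 5 + \frac{3}{4} = \frac{23}{4}$)
$L{\left(Y{\left(b{\left(-2 \right)} \right)} \right)} 12 + A{\left(-1,5 \right)} = \frac{23}{4} \cdot 12 + 5 \left(4 - 1\right) = 69 + 5 \cdot 3 = 69 + 15 = 84$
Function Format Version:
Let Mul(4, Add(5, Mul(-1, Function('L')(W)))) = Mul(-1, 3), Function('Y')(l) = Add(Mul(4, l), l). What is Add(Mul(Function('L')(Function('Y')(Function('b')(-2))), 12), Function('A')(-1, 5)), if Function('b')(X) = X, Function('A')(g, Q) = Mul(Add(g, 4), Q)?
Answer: 84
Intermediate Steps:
Function('A')(g, Q) = Mul(Q, Add(4, g)) (Function('A')(g, Q) = Mul(Add(4, g), Q) = Mul(Q, Add(4, g)))
Function('Y')(l) = Mul(5, l)
Function('L')(W) = Rational(23, 4) (Function('L')(W) = Add(5, Mul(Rational(-1, 4), Mul(-1, 3))) = Add(5, Mul(Rational(-1, 4), -3)) = Add(5, Rational(3, 4)) = Rational(23, 4))
Add(Mul(Function('L')(Function('Y')(Function('b')(-2))), 12), Function('A')(-1, 5)) = Add(Mul(Rational(23, 4), 12), Mul(5, Add(4, -1))) = Add(69, Mul(5, 3)) = Add(69, 15) = 84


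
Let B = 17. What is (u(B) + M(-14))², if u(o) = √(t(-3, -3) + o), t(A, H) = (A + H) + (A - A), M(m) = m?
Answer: (14 - √11)² ≈ 114.13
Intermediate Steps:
t(A, H) = A + H (t(A, H) = (A + H) + 0 = A + H)
u(o) = √(-6 + o) (u(o) = √((-3 - 3) + o) = √(-6 + o))
(u(B) + M(-14))² = (√(-6 + 17) - 14)² = (√11 - 14)² = (-14 + √11)²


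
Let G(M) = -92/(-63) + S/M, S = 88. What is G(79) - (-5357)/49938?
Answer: 31736545/11835306 ≈ 2.6815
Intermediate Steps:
G(M) = 92/63 + 88/M (G(M) = -92/(-63) + 88/M = -92*(-1/63) + 88/M = 92/63 + 88/M)
G(79) - (-5357)/49938 = (92/63 + 88/79) - (-5357)/49938 = (92/63 + 88*(1/79)) - (-5357)/49938 = (92/63 + 88/79) - 1*(-5357/49938) = 12812/4977 + 5357/49938 = 31736545/11835306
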